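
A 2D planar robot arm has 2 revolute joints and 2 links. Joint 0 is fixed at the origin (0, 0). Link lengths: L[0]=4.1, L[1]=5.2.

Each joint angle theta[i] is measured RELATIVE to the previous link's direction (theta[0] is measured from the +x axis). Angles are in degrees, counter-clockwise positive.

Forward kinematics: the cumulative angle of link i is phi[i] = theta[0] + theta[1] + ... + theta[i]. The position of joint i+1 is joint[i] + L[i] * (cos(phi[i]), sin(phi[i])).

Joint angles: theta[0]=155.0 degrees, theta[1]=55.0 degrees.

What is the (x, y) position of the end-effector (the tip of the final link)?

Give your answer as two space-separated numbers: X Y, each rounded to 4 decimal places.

Answer: -8.2192 -0.8673

Derivation:
joint[0] = (0.0000, 0.0000)  (base)
link 0: phi[0] = 155 = 155 deg
  cos(155 deg) = -0.9063, sin(155 deg) = 0.4226
  joint[1] = (0.0000, 0.0000) + 4.1 * (-0.9063, 0.4226) = (0.0000 + -3.7159, 0.0000 + 1.7327) = (-3.7159, 1.7327)
link 1: phi[1] = 155 + 55 = 210 deg
  cos(210 deg) = -0.8660, sin(210 deg) = -0.5000
  joint[2] = (-3.7159, 1.7327) + 5.2 * (-0.8660, -0.5000) = (-3.7159 + -4.5033, 1.7327 + -2.6000) = (-8.2192, -0.8673)
End effector: (-8.2192, -0.8673)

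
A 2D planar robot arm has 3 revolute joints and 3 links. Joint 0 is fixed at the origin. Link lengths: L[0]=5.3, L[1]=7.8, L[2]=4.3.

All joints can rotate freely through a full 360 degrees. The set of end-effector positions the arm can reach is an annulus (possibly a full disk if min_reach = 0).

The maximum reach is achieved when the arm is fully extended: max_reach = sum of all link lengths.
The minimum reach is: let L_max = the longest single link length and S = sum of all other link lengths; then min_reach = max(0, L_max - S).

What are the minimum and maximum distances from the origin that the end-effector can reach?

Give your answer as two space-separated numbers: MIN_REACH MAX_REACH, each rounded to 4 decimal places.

Link lengths: [5.3, 7.8, 4.3]
max_reach = 5.3 + 7.8 + 4.3 = 17.4
L_max = max([5.3, 7.8, 4.3]) = 7.8
S (sum of others) = 17.4 - 7.8 = 9.6
min_reach = max(0, 7.8 - 9.6) = max(0, -1.8) = 0

Answer: 0.0000 17.4000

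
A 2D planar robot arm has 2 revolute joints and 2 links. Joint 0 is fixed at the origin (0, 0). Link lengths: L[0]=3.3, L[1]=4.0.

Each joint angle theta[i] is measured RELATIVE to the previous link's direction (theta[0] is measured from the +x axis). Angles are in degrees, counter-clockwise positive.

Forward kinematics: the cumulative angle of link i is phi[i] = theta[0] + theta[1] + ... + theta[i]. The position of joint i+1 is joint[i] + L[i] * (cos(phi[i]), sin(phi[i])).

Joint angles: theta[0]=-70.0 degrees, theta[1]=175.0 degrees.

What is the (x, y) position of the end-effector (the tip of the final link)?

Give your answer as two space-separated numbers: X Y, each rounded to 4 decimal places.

joint[0] = (0.0000, 0.0000)  (base)
link 0: phi[0] = -70 = -70 deg
  cos(-70 deg) = 0.3420, sin(-70 deg) = -0.9397
  joint[1] = (0.0000, 0.0000) + 3.3 * (0.3420, -0.9397) = (0.0000 + 1.1287, 0.0000 + -3.1010) = (1.1287, -3.1010)
link 1: phi[1] = -70 + 175 = 105 deg
  cos(105 deg) = -0.2588, sin(105 deg) = 0.9659
  joint[2] = (1.1287, -3.1010) + 4 * (-0.2588, 0.9659) = (1.1287 + -1.0353, -3.1010 + 3.8637) = (0.0934, 0.7627)
End effector: (0.0934, 0.7627)

Answer: 0.0934 0.7627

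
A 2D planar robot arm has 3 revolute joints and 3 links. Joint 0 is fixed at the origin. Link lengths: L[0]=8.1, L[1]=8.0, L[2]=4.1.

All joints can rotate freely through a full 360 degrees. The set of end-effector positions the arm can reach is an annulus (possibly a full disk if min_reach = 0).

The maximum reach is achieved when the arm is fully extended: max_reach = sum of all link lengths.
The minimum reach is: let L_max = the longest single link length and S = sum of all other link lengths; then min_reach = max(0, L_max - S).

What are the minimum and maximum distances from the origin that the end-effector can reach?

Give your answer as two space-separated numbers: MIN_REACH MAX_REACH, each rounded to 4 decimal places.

Answer: 0.0000 20.2000

Derivation:
Link lengths: [8.1, 8.0, 4.1]
max_reach = 8.1 + 8 + 4.1 = 20.2
L_max = max([8.1, 8.0, 4.1]) = 8.1
S (sum of others) = 20.2 - 8.1 = 12.1
min_reach = max(0, 8.1 - 12.1) = max(0, -4) = 0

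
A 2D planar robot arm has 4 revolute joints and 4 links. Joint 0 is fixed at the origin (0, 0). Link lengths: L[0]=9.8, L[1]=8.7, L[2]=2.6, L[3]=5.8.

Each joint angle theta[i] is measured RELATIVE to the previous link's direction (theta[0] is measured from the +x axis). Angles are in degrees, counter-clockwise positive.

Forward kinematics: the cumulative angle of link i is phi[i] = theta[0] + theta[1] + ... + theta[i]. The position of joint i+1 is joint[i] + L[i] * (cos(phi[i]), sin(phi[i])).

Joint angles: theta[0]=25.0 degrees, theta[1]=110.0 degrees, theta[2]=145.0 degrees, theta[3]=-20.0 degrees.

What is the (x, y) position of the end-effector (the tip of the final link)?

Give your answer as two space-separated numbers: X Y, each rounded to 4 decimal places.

Answer: 2.1743 2.0211

Derivation:
joint[0] = (0.0000, 0.0000)  (base)
link 0: phi[0] = 25 = 25 deg
  cos(25 deg) = 0.9063, sin(25 deg) = 0.4226
  joint[1] = (0.0000, 0.0000) + 9.8 * (0.9063, 0.4226) = (0.0000 + 8.8818, 0.0000 + 4.1417) = (8.8818, 4.1417)
link 1: phi[1] = 25 + 110 = 135 deg
  cos(135 deg) = -0.7071, sin(135 deg) = 0.7071
  joint[2] = (8.8818, 4.1417) + 8.7 * (-0.7071, 0.7071) = (8.8818 + -6.1518, 4.1417 + 6.1518) = (2.7300, 10.2935)
link 2: phi[2] = 25 + 110 + 145 = 280 deg
  cos(280 deg) = 0.1736, sin(280 deg) = -0.9848
  joint[3] = (2.7300, 10.2935) + 2.6 * (0.1736, -0.9848) = (2.7300 + 0.4515, 10.2935 + -2.5605) = (3.1815, 7.7330)
link 3: phi[3] = 25 + 110 + 145 + -20 = 260 deg
  cos(260 deg) = -0.1736, sin(260 deg) = -0.9848
  joint[4] = (3.1815, 7.7330) + 5.8 * (-0.1736, -0.9848) = (3.1815 + -1.0072, 7.7330 + -5.7119) = (2.1743, 2.0211)
End effector: (2.1743, 2.0211)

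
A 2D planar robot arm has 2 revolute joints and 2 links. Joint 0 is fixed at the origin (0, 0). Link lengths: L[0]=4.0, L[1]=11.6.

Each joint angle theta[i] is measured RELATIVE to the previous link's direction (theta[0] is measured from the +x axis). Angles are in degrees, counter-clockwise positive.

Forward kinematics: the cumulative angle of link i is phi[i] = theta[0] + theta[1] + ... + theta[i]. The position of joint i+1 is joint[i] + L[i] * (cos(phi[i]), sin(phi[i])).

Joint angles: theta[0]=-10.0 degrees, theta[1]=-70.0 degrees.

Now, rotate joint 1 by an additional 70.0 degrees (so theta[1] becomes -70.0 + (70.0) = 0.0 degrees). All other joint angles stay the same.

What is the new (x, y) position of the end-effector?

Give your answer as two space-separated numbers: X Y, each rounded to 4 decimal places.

joint[0] = (0.0000, 0.0000)  (base)
link 0: phi[0] = -10 = -10 deg
  cos(-10 deg) = 0.9848, sin(-10 deg) = -0.1736
  joint[1] = (0.0000, 0.0000) + 4 * (0.9848, -0.1736) = (0.0000 + 3.9392, 0.0000 + -0.6946) = (3.9392, -0.6946)
link 1: phi[1] = -10 + 0 = -10 deg
  cos(-10 deg) = 0.9848, sin(-10 deg) = -0.1736
  joint[2] = (3.9392, -0.6946) + 11.6 * (0.9848, -0.1736) = (3.9392 + 11.4238, -0.6946 + -2.0143) = (15.3630, -2.7089)
End effector: (15.3630, -2.7089)

Answer: 15.3630 -2.7089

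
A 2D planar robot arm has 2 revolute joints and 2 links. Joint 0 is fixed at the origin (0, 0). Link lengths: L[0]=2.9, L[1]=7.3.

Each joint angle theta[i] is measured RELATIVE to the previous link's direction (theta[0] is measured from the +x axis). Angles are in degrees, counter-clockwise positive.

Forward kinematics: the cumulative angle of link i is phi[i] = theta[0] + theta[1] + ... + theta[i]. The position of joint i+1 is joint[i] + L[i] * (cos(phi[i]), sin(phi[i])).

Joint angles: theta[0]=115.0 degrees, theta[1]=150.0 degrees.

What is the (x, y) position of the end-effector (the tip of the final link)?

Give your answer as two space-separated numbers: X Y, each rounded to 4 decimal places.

joint[0] = (0.0000, 0.0000)  (base)
link 0: phi[0] = 115 = 115 deg
  cos(115 deg) = -0.4226, sin(115 deg) = 0.9063
  joint[1] = (0.0000, 0.0000) + 2.9 * (-0.4226, 0.9063) = (0.0000 + -1.2256, 0.0000 + 2.6283) = (-1.2256, 2.6283)
link 1: phi[1] = 115 + 150 = 265 deg
  cos(265 deg) = -0.0872, sin(265 deg) = -0.9962
  joint[2] = (-1.2256, 2.6283) + 7.3 * (-0.0872, -0.9962) = (-1.2256 + -0.6362, 2.6283 + -7.2722) = (-1.8618, -4.6439)
End effector: (-1.8618, -4.6439)

Answer: -1.8618 -4.6439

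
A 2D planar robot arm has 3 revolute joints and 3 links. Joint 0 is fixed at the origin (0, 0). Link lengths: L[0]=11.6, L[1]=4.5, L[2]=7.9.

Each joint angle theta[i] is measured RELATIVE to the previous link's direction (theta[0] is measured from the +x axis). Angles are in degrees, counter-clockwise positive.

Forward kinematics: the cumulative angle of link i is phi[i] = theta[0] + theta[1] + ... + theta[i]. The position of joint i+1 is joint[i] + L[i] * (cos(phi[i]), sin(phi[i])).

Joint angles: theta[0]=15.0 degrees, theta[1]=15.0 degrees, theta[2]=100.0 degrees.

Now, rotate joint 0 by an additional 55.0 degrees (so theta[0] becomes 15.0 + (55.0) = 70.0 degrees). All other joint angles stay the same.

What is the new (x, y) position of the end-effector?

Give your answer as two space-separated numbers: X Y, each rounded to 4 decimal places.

joint[0] = (0.0000, 0.0000)  (base)
link 0: phi[0] = 70 = 70 deg
  cos(70 deg) = 0.3420, sin(70 deg) = 0.9397
  joint[1] = (0.0000, 0.0000) + 11.6 * (0.3420, 0.9397) = (0.0000 + 3.9674, 0.0000 + 10.9004) = (3.9674, 10.9004)
link 1: phi[1] = 70 + 15 = 85 deg
  cos(85 deg) = 0.0872, sin(85 deg) = 0.9962
  joint[2] = (3.9674, 10.9004) + 4.5 * (0.0872, 0.9962) = (3.9674 + 0.3922, 10.9004 + 4.4829) = (4.3596, 15.3833)
link 2: phi[2] = 70 + 15 + 100 = 185 deg
  cos(185 deg) = -0.9962, sin(185 deg) = -0.0872
  joint[3] = (4.3596, 15.3833) + 7.9 * (-0.9962, -0.0872) = (4.3596 + -7.8699, 15.3833 + -0.6885) = (-3.5103, 14.6948)
End effector: (-3.5103, 14.6948)

Answer: -3.5103 14.6948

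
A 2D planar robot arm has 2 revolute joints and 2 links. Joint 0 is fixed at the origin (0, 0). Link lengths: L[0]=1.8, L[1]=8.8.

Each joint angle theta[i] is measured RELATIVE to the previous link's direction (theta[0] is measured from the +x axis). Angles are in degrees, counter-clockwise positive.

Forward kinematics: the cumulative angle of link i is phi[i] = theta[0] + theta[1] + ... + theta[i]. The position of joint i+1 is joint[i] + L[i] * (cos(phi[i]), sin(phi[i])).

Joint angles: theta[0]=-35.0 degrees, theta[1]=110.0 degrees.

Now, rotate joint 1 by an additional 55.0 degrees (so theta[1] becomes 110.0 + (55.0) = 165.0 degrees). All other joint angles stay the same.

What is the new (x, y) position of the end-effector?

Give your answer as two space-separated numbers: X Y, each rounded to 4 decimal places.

Answer: -4.1821 5.7088

Derivation:
joint[0] = (0.0000, 0.0000)  (base)
link 0: phi[0] = -35 = -35 deg
  cos(-35 deg) = 0.8192, sin(-35 deg) = -0.5736
  joint[1] = (0.0000, 0.0000) + 1.8 * (0.8192, -0.5736) = (0.0000 + 1.4745, 0.0000 + -1.0324) = (1.4745, -1.0324)
link 1: phi[1] = -35 + 165 = 130 deg
  cos(130 deg) = -0.6428, sin(130 deg) = 0.7660
  joint[2] = (1.4745, -1.0324) + 8.8 * (-0.6428, 0.7660) = (1.4745 + -5.6565, -1.0324 + 6.7412) = (-4.1821, 5.7088)
End effector: (-4.1821, 5.7088)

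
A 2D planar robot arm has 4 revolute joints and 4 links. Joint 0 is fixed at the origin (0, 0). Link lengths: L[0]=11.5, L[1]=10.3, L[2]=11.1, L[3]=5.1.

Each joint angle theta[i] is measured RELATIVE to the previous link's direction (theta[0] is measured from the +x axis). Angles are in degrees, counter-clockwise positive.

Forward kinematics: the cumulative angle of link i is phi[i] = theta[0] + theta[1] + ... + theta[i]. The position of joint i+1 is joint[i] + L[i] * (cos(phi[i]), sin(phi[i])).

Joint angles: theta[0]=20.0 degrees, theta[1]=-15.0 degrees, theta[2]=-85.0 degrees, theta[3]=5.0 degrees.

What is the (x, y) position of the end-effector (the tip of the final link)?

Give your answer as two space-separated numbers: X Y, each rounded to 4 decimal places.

joint[0] = (0.0000, 0.0000)  (base)
link 0: phi[0] = 20 = 20 deg
  cos(20 deg) = 0.9397, sin(20 deg) = 0.3420
  joint[1] = (0.0000, 0.0000) + 11.5 * (0.9397, 0.3420) = (0.0000 + 10.8065, 0.0000 + 3.9332) = (10.8065, 3.9332)
link 1: phi[1] = 20 + -15 = 5 deg
  cos(5 deg) = 0.9962, sin(5 deg) = 0.0872
  joint[2] = (10.8065, 3.9332) + 10.3 * (0.9962, 0.0872) = (10.8065 + 10.2608, 3.9332 + 0.8977) = (21.0673, 4.8309)
link 2: phi[2] = 20 + -15 + -85 = -80 deg
  cos(-80 deg) = 0.1736, sin(-80 deg) = -0.9848
  joint[3] = (21.0673, 4.8309) + 11.1 * (0.1736, -0.9848) = (21.0673 + 1.9275, 4.8309 + -10.9314) = (22.9948, -6.1004)
link 3: phi[3] = 20 + -15 + -85 + 5 = -75 deg
  cos(-75 deg) = 0.2588, sin(-75 deg) = -0.9659
  joint[4] = (22.9948, -6.1004) + 5.1 * (0.2588, -0.9659) = (22.9948 + 1.3200, -6.1004 + -4.9262) = (24.3147, -11.0267)
End effector: (24.3147, -11.0267)

Answer: 24.3147 -11.0267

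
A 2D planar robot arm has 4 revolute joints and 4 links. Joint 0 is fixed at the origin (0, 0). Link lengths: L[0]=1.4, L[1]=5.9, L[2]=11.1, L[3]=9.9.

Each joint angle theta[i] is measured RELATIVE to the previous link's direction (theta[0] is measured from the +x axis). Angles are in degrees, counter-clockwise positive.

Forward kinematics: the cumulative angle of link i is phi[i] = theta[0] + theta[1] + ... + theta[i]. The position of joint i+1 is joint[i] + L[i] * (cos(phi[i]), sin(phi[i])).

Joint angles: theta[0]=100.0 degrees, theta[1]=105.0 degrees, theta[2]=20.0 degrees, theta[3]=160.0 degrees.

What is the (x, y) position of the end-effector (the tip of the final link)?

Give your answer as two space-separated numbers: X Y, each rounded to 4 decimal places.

Answer: -4.4668 -4.7797

Derivation:
joint[0] = (0.0000, 0.0000)  (base)
link 0: phi[0] = 100 = 100 deg
  cos(100 deg) = -0.1736, sin(100 deg) = 0.9848
  joint[1] = (0.0000, 0.0000) + 1.4 * (-0.1736, 0.9848) = (0.0000 + -0.2431, 0.0000 + 1.3787) = (-0.2431, 1.3787)
link 1: phi[1] = 100 + 105 = 205 deg
  cos(205 deg) = -0.9063, sin(205 deg) = -0.4226
  joint[2] = (-0.2431, 1.3787) + 5.9 * (-0.9063, -0.4226) = (-0.2431 + -5.3472, 1.3787 + -2.4934) = (-5.5903, -1.1147)
link 2: phi[2] = 100 + 105 + 20 = 225 deg
  cos(225 deg) = -0.7071, sin(225 deg) = -0.7071
  joint[3] = (-5.5903, -1.1147) + 11.1 * (-0.7071, -0.7071) = (-5.5903 + -7.8489, -1.1147 + -7.8489) = (-13.4392, -8.9636)
link 3: phi[3] = 100 + 105 + 20 + 160 = 385 deg
  cos(385 deg) = 0.9063, sin(385 deg) = 0.4226
  joint[4] = (-13.4392, -8.9636) + 9.9 * (0.9063, 0.4226) = (-13.4392 + 8.9724, -8.9636 + 4.1839) = (-4.4668, -4.7797)
End effector: (-4.4668, -4.7797)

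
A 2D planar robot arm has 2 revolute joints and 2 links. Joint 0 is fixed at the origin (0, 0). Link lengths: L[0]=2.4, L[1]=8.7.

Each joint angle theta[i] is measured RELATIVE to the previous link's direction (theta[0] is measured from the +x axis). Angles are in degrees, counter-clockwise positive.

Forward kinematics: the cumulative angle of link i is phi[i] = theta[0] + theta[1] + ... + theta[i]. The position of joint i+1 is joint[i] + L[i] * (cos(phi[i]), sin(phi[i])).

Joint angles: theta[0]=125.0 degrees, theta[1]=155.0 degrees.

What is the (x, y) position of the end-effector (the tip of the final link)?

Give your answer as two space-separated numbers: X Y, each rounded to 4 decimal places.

joint[0] = (0.0000, 0.0000)  (base)
link 0: phi[0] = 125 = 125 deg
  cos(125 deg) = -0.5736, sin(125 deg) = 0.8192
  joint[1] = (0.0000, 0.0000) + 2.4 * (-0.5736, 0.8192) = (0.0000 + -1.3766, 0.0000 + 1.9660) = (-1.3766, 1.9660)
link 1: phi[1] = 125 + 155 = 280 deg
  cos(280 deg) = 0.1736, sin(280 deg) = -0.9848
  joint[2] = (-1.3766, 1.9660) + 8.7 * (0.1736, -0.9848) = (-1.3766 + 1.5107, 1.9660 + -8.5678) = (0.1342, -6.6019)
End effector: (0.1342, -6.6019)

Answer: 0.1342 -6.6019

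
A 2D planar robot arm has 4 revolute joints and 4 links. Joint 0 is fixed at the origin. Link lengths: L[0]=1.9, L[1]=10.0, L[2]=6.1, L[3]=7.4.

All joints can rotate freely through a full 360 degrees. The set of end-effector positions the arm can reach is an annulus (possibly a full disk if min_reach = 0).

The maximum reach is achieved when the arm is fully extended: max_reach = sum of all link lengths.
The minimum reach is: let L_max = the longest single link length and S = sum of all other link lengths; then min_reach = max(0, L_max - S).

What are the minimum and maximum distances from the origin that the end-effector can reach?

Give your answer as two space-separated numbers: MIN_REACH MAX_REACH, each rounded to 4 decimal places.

Answer: 0.0000 25.4000

Derivation:
Link lengths: [1.9, 10.0, 6.1, 7.4]
max_reach = 1.9 + 10 + 6.1 + 7.4 = 25.4
L_max = max([1.9, 10.0, 6.1, 7.4]) = 10
S (sum of others) = 25.4 - 10 = 15.4
min_reach = max(0, 10 - 15.4) = max(0, -5.4) = 0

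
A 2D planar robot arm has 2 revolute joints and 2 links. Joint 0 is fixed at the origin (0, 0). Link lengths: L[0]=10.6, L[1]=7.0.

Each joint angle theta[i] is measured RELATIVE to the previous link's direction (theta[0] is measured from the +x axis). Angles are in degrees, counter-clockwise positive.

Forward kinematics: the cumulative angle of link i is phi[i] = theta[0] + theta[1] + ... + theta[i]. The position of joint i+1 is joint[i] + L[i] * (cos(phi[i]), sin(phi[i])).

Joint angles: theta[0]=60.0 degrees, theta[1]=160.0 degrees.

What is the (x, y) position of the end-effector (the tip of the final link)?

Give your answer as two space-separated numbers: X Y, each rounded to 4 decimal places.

Answer: -0.0623 4.6804

Derivation:
joint[0] = (0.0000, 0.0000)  (base)
link 0: phi[0] = 60 = 60 deg
  cos(60 deg) = 0.5000, sin(60 deg) = 0.8660
  joint[1] = (0.0000, 0.0000) + 10.6 * (0.5000, 0.8660) = (0.0000 + 5.3000, 0.0000 + 9.1799) = (5.3000, 9.1799)
link 1: phi[1] = 60 + 160 = 220 deg
  cos(220 deg) = -0.7660, sin(220 deg) = -0.6428
  joint[2] = (5.3000, 9.1799) + 7 * (-0.7660, -0.6428) = (5.3000 + -5.3623, 9.1799 + -4.4995) = (-0.0623, 4.6804)
End effector: (-0.0623, 4.6804)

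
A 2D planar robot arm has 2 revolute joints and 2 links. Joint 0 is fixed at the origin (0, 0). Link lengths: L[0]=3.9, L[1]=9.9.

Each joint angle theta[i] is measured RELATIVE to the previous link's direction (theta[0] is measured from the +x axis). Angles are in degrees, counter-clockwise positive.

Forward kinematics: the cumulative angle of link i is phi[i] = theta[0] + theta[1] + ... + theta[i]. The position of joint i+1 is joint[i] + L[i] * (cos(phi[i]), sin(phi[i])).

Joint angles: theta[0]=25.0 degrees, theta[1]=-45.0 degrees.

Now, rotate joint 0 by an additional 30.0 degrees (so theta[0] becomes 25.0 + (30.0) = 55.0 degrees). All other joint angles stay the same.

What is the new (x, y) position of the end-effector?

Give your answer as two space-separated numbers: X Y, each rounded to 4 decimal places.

Answer: 11.9865 4.9138

Derivation:
joint[0] = (0.0000, 0.0000)  (base)
link 0: phi[0] = 55 = 55 deg
  cos(55 deg) = 0.5736, sin(55 deg) = 0.8192
  joint[1] = (0.0000, 0.0000) + 3.9 * (0.5736, 0.8192) = (0.0000 + 2.2369, 0.0000 + 3.1947) = (2.2369, 3.1947)
link 1: phi[1] = 55 + -45 = 10 deg
  cos(10 deg) = 0.9848, sin(10 deg) = 0.1736
  joint[2] = (2.2369, 3.1947) + 9.9 * (0.9848, 0.1736) = (2.2369 + 9.7496, 3.1947 + 1.7191) = (11.9865, 4.9138)
End effector: (11.9865, 4.9138)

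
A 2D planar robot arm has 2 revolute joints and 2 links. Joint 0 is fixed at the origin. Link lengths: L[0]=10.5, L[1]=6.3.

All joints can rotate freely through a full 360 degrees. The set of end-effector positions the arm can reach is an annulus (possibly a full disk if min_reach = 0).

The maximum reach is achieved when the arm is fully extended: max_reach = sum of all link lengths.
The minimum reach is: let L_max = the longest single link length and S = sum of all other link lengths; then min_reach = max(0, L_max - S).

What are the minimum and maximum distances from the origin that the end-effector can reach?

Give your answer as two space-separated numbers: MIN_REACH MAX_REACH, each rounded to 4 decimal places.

Answer: 4.2000 16.8000

Derivation:
Link lengths: [10.5, 6.3]
max_reach = 10.5 + 6.3 = 16.8
L_max = max([10.5, 6.3]) = 10.5
S (sum of others) = 16.8 - 10.5 = 6.3
min_reach = max(0, 10.5 - 6.3) = max(0, 4.2) = 4.2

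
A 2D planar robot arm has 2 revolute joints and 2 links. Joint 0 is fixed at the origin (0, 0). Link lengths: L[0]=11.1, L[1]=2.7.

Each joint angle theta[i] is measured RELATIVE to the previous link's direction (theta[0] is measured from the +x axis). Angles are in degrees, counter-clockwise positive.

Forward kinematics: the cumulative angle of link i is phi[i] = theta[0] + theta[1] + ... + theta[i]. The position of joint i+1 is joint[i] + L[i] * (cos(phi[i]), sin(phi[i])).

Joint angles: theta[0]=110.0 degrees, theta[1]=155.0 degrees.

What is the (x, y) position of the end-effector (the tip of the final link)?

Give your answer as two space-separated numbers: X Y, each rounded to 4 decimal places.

Answer: -4.0317 7.7409

Derivation:
joint[0] = (0.0000, 0.0000)  (base)
link 0: phi[0] = 110 = 110 deg
  cos(110 deg) = -0.3420, sin(110 deg) = 0.9397
  joint[1] = (0.0000, 0.0000) + 11.1 * (-0.3420, 0.9397) = (0.0000 + -3.7964, 0.0000 + 10.4306) = (-3.7964, 10.4306)
link 1: phi[1] = 110 + 155 = 265 deg
  cos(265 deg) = -0.0872, sin(265 deg) = -0.9962
  joint[2] = (-3.7964, 10.4306) + 2.7 * (-0.0872, -0.9962) = (-3.7964 + -0.2353, 10.4306 + -2.6897) = (-4.0317, 7.7409)
End effector: (-4.0317, 7.7409)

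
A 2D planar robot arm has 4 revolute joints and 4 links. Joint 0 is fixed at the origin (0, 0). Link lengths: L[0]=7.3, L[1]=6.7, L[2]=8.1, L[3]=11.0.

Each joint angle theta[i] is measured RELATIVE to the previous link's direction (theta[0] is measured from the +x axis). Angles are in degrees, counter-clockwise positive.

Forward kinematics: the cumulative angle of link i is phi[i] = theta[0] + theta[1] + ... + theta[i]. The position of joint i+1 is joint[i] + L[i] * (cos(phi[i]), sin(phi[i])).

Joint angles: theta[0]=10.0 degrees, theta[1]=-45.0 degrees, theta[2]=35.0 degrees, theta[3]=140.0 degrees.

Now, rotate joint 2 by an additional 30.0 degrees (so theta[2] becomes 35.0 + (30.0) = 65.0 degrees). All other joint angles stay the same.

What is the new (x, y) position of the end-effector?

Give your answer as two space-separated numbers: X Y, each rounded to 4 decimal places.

Answer: 8.8593 3.3848

Derivation:
joint[0] = (0.0000, 0.0000)  (base)
link 0: phi[0] = 10 = 10 deg
  cos(10 deg) = 0.9848, sin(10 deg) = 0.1736
  joint[1] = (0.0000, 0.0000) + 7.3 * (0.9848, 0.1736) = (0.0000 + 7.1891, 0.0000 + 1.2676) = (7.1891, 1.2676)
link 1: phi[1] = 10 + -45 = -35 deg
  cos(-35 deg) = 0.8192, sin(-35 deg) = -0.5736
  joint[2] = (7.1891, 1.2676) + 6.7 * (0.8192, -0.5736) = (7.1891 + 5.4883, 1.2676 + -3.8430) = (12.6774, -2.5753)
link 2: phi[2] = 10 + -45 + 65 = 30 deg
  cos(30 deg) = 0.8660, sin(30 deg) = 0.5000
  joint[3] = (12.6774, -2.5753) + 8.1 * (0.8660, 0.5000) = (12.6774 + 7.0148, -2.5753 + 4.0500) = (19.6922, 1.4747)
link 3: phi[3] = 10 + -45 + 65 + 140 = 170 deg
  cos(170 deg) = -0.9848, sin(170 deg) = 0.1736
  joint[4] = (19.6922, 1.4747) + 11 * (-0.9848, 0.1736) = (19.6922 + -10.8329, 1.4747 + 1.9101) = (8.8593, 3.3848)
End effector: (8.8593, 3.3848)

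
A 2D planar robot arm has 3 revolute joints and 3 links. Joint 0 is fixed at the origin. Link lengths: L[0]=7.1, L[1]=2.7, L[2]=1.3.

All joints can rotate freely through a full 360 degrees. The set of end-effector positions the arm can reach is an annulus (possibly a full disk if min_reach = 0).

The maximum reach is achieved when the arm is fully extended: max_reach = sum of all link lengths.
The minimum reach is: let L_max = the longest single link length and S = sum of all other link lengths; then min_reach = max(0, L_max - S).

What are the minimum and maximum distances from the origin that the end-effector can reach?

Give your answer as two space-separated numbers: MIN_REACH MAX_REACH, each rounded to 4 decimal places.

Answer: 3.1000 11.1000

Derivation:
Link lengths: [7.1, 2.7, 1.3]
max_reach = 7.1 + 2.7 + 1.3 = 11.1
L_max = max([7.1, 2.7, 1.3]) = 7.1
S (sum of others) = 11.1 - 7.1 = 4
min_reach = max(0, 7.1 - 4) = max(0, 3.1) = 3.1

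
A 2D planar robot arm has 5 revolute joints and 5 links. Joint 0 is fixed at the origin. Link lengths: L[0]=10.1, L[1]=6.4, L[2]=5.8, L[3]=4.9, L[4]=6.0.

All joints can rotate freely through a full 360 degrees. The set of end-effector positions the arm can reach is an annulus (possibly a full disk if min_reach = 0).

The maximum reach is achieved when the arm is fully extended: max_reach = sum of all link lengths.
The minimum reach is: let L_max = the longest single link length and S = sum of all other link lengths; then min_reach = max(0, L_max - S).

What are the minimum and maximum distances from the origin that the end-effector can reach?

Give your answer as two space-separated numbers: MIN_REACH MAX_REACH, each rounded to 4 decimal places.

Answer: 0.0000 33.2000

Derivation:
Link lengths: [10.1, 6.4, 5.8, 4.9, 6.0]
max_reach = 10.1 + 6.4 + 5.8 + 4.9 + 6 = 33.2
L_max = max([10.1, 6.4, 5.8, 4.9, 6.0]) = 10.1
S (sum of others) = 33.2 - 10.1 = 23.1
min_reach = max(0, 10.1 - 23.1) = max(0, -13) = 0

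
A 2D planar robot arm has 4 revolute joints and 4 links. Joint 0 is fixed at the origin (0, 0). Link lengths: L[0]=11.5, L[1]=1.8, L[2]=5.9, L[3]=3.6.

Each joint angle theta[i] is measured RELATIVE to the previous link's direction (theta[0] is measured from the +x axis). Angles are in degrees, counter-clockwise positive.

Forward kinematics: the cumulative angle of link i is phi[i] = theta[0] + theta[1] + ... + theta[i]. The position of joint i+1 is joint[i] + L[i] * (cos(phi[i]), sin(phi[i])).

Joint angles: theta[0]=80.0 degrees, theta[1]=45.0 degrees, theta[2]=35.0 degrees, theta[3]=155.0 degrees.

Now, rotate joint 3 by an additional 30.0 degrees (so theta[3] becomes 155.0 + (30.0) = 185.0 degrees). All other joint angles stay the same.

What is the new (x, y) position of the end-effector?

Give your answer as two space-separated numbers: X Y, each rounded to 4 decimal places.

joint[0] = (0.0000, 0.0000)  (base)
link 0: phi[0] = 80 = 80 deg
  cos(80 deg) = 0.1736, sin(80 deg) = 0.9848
  joint[1] = (0.0000, 0.0000) + 11.5 * (0.1736, 0.9848) = (0.0000 + 1.9970, 0.0000 + 11.3253) = (1.9970, 11.3253)
link 1: phi[1] = 80 + 45 = 125 deg
  cos(125 deg) = -0.5736, sin(125 deg) = 0.8192
  joint[2] = (1.9970, 11.3253) + 1.8 * (-0.5736, 0.8192) = (1.9970 + -1.0324, 11.3253 + 1.4745) = (0.9645, 12.7998)
link 2: phi[2] = 80 + 45 + 35 = 160 deg
  cos(160 deg) = -0.9397, sin(160 deg) = 0.3420
  joint[3] = (0.9645, 12.7998) + 5.9 * (-0.9397, 0.3420) = (0.9645 + -5.5442, 12.7998 + 2.0179) = (-4.5797, 14.8177)
link 3: phi[3] = 80 + 45 + 35 + 185 = 345 deg
  cos(345 deg) = 0.9659, sin(345 deg) = -0.2588
  joint[4] = (-4.5797, 14.8177) + 3.6 * (0.9659, -0.2588) = (-4.5797 + 3.4773, 14.8177 + -0.9317) = (-1.1023, 13.8859)
End effector: (-1.1023, 13.8859)

Answer: -1.1023 13.8859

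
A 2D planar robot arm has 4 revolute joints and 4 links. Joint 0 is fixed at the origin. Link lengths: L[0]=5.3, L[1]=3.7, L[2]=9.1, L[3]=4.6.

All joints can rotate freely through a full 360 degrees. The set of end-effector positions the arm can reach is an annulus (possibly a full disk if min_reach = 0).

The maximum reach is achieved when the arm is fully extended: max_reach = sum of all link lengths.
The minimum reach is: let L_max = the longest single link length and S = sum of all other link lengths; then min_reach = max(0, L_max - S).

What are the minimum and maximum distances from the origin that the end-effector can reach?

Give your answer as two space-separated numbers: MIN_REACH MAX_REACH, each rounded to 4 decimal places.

Answer: 0.0000 22.7000

Derivation:
Link lengths: [5.3, 3.7, 9.1, 4.6]
max_reach = 5.3 + 3.7 + 9.1 + 4.6 = 22.7
L_max = max([5.3, 3.7, 9.1, 4.6]) = 9.1
S (sum of others) = 22.7 - 9.1 = 13.6
min_reach = max(0, 9.1 - 13.6) = max(0, -4.5) = 0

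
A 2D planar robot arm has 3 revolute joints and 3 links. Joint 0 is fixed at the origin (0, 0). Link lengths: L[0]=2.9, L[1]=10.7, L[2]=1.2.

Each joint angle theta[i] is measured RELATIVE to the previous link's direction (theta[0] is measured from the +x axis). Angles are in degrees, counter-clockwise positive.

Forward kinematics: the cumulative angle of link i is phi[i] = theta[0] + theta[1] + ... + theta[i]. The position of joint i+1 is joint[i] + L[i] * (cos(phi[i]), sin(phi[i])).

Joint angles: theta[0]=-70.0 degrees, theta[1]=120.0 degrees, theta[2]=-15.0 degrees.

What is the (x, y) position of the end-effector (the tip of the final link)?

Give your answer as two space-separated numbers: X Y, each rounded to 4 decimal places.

Answer: 8.8527 6.1599

Derivation:
joint[0] = (0.0000, 0.0000)  (base)
link 0: phi[0] = -70 = -70 deg
  cos(-70 deg) = 0.3420, sin(-70 deg) = -0.9397
  joint[1] = (0.0000, 0.0000) + 2.9 * (0.3420, -0.9397) = (0.0000 + 0.9919, 0.0000 + -2.7251) = (0.9919, -2.7251)
link 1: phi[1] = -70 + 120 = 50 deg
  cos(50 deg) = 0.6428, sin(50 deg) = 0.7660
  joint[2] = (0.9919, -2.7251) + 10.7 * (0.6428, 0.7660) = (0.9919 + 6.8778, -2.7251 + 8.1967) = (7.8697, 5.4716)
link 2: phi[2] = -70 + 120 + -15 = 35 deg
  cos(35 deg) = 0.8192, sin(35 deg) = 0.5736
  joint[3] = (7.8697, 5.4716) + 1.2 * (0.8192, 0.5736) = (7.8697 + 0.9830, 5.4716 + 0.6883) = (8.8527, 6.1599)
End effector: (8.8527, 6.1599)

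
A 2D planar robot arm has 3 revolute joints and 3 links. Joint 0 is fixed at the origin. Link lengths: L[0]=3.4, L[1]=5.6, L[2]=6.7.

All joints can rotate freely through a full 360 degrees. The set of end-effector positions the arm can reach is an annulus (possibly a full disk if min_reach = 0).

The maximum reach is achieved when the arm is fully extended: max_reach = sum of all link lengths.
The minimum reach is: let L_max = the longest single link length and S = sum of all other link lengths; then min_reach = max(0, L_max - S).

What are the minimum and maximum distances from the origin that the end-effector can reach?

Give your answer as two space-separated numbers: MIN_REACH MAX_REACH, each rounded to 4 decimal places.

Answer: 0.0000 15.7000

Derivation:
Link lengths: [3.4, 5.6, 6.7]
max_reach = 3.4 + 5.6 + 6.7 = 15.7
L_max = max([3.4, 5.6, 6.7]) = 6.7
S (sum of others) = 15.7 - 6.7 = 9
min_reach = max(0, 6.7 - 9) = max(0, -2.3) = 0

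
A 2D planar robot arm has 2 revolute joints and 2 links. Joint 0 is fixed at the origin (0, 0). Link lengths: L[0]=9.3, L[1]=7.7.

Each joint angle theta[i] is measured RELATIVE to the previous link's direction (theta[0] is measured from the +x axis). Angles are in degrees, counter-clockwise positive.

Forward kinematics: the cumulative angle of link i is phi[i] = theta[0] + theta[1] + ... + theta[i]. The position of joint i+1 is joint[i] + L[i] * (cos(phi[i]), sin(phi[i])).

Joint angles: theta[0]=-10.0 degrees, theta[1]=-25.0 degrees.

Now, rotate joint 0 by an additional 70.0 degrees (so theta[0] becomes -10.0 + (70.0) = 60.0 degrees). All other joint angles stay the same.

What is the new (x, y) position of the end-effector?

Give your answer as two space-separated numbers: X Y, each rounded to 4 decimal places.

joint[0] = (0.0000, 0.0000)  (base)
link 0: phi[0] = 60 = 60 deg
  cos(60 deg) = 0.5000, sin(60 deg) = 0.8660
  joint[1] = (0.0000, 0.0000) + 9.3 * (0.5000, 0.8660) = (0.0000 + 4.6500, 0.0000 + 8.0540) = (4.6500, 8.0540)
link 1: phi[1] = 60 + -25 = 35 deg
  cos(35 deg) = 0.8192, sin(35 deg) = 0.5736
  joint[2] = (4.6500, 8.0540) + 7.7 * (0.8192, 0.5736) = (4.6500 + 6.3075, 8.0540 + 4.4165) = (10.9575, 12.4706)
End effector: (10.9575, 12.4706)

Answer: 10.9575 12.4706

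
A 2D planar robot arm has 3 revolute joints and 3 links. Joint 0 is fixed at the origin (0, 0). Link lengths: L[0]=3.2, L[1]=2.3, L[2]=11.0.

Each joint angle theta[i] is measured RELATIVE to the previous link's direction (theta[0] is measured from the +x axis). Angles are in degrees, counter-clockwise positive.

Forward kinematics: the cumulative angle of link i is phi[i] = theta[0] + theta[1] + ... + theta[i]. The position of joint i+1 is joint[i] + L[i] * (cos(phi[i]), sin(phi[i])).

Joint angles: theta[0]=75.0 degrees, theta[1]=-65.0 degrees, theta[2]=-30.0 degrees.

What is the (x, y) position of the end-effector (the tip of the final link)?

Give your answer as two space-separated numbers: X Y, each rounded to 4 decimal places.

joint[0] = (0.0000, 0.0000)  (base)
link 0: phi[0] = 75 = 75 deg
  cos(75 deg) = 0.2588, sin(75 deg) = 0.9659
  joint[1] = (0.0000, 0.0000) + 3.2 * (0.2588, 0.9659) = (0.0000 + 0.8282, 0.0000 + 3.0910) = (0.8282, 3.0910)
link 1: phi[1] = 75 + -65 = 10 deg
  cos(10 deg) = 0.9848, sin(10 deg) = 0.1736
  joint[2] = (0.8282, 3.0910) + 2.3 * (0.9848, 0.1736) = (0.8282 + 2.2651, 3.0910 + 0.3994) = (3.0933, 3.4904)
link 2: phi[2] = 75 + -65 + -30 = -20 deg
  cos(-20 deg) = 0.9397, sin(-20 deg) = -0.3420
  joint[3] = (3.0933, 3.4904) + 11 * (0.9397, -0.3420) = (3.0933 + 10.3366, 3.4904 + -3.7622) = (13.4299, -0.2719)
End effector: (13.4299, -0.2719)

Answer: 13.4299 -0.2719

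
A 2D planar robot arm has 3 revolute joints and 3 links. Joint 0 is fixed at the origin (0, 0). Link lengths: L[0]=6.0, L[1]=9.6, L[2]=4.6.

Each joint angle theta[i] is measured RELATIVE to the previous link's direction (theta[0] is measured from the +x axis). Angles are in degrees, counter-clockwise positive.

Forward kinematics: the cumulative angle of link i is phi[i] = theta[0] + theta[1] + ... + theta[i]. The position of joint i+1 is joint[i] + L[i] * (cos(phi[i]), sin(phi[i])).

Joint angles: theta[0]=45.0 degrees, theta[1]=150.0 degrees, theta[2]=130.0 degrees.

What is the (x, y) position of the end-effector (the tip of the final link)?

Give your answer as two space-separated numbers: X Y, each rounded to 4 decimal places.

joint[0] = (0.0000, 0.0000)  (base)
link 0: phi[0] = 45 = 45 deg
  cos(45 deg) = 0.7071, sin(45 deg) = 0.7071
  joint[1] = (0.0000, 0.0000) + 6 * (0.7071, 0.7071) = (0.0000 + 4.2426, 0.0000 + 4.2426) = (4.2426, 4.2426)
link 1: phi[1] = 45 + 150 = 195 deg
  cos(195 deg) = -0.9659, sin(195 deg) = -0.2588
  joint[2] = (4.2426, 4.2426) + 9.6 * (-0.9659, -0.2588) = (4.2426 + -9.2729, 4.2426 + -2.4847) = (-5.0302, 1.7580)
link 2: phi[2] = 45 + 150 + 130 = 325 deg
  cos(325 deg) = 0.8192, sin(325 deg) = -0.5736
  joint[3] = (-5.0302, 1.7580) + 4.6 * (0.8192, -0.5736) = (-5.0302 + 3.7681, 1.7580 + -2.6385) = (-1.2621, -0.8805)
End effector: (-1.2621, -0.8805)

Answer: -1.2621 -0.8805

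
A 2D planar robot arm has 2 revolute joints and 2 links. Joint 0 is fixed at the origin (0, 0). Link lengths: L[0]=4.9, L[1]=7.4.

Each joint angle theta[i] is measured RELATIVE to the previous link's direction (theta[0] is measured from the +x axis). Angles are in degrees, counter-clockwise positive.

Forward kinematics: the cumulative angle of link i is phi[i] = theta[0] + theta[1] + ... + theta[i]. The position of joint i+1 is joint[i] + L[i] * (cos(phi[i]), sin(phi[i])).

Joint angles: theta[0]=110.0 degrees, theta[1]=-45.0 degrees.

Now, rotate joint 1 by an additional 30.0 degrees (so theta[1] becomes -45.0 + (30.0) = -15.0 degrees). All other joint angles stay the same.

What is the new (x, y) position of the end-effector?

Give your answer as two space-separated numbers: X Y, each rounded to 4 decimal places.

joint[0] = (0.0000, 0.0000)  (base)
link 0: phi[0] = 110 = 110 deg
  cos(110 deg) = -0.3420, sin(110 deg) = 0.9397
  joint[1] = (0.0000, 0.0000) + 4.9 * (-0.3420, 0.9397) = (0.0000 + -1.6759, 0.0000 + 4.6045) = (-1.6759, 4.6045)
link 1: phi[1] = 110 + -15 = 95 deg
  cos(95 deg) = -0.0872, sin(95 deg) = 0.9962
  joint[2] = (-1.6759, 4.6045) + 7.4 * (-0.0872, 0.9962) = (-1.6759 + -0.6450, 4.6045 + 7.3718) = (-2.3209, 11.9763)
End effector: (-2.3209, 11.9763)

Answer: -2.3209 11.9763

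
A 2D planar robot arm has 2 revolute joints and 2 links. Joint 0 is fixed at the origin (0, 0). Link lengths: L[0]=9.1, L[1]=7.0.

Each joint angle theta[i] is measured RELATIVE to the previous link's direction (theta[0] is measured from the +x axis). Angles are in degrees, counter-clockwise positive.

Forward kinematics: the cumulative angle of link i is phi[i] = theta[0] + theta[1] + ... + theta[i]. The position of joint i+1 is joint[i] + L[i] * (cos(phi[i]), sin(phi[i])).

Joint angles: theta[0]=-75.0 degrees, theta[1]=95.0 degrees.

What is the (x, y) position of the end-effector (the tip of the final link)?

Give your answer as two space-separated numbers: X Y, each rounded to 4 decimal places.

Answer: 8.9331 -6.3958

Derivation:
joint[0] = (0.0000, 0.0000)  (base)
link 0: phi[0] = -75 = -75 deg
  cos(-75 deg) = 0.2588, sin(-75 deg) = -0.9659
  joint[1] = (0.0000, 0.0000) + 9.1 * (0.2588, -0.9659) = (0.0000 + 2.3553, 0.0000 + -8.7899) = (2.3553, -8.7899)
link 1: phi[1] = -75 + 95 = 20 deg
  cos(20 deg) = 0.9397, sin(20 deg) = 0.3420
  joint[2] = (2.3553, -8.7899) + 7 * (0.9397, 0.3420) = (2.3553 + 6.5778, -8.7899 + 2.3941) = (8.9331, -6.3958)
End effector: (8.9331, -6.3958)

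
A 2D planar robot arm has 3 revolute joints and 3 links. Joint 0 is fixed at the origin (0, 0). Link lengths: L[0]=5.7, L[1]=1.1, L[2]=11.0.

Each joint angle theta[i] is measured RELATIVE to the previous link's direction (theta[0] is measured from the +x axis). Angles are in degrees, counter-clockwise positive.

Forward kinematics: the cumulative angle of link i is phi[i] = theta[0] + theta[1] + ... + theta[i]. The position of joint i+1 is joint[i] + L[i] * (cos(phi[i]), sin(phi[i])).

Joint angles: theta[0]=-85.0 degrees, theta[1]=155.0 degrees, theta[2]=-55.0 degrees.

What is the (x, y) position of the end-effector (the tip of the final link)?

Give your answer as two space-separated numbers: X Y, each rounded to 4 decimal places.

joint[0] = (0.0000, 0.0000)  (base)
link 0: phi[0] = -85 = -85 deg
  cos(-85 deg) = 0.0872, sin(-85 deg) = -0.9962
  joint[1] = (0.0000, 0.0000) + 5.7 * (0.0872, -0.9962) = (0.0000 + 0.4968, 0.0000 + -5.6783) = (0.4968, -5.6783)
link 1: phi[1] = -85 + 155 = 70 deg
  cos(70 deg) = 0.3420, sin(70 deg) = 0.9397
  joint[2] = (0.4968, -5.6783) + 1.1 * (0.3420, 0.9397) = (0.4968 + 0.3762, -5.6783 + 1.0337) = (0.8730, -4.6446)
link 2: phi[2] = -85 + 155 + -55 = 15 deg
  cos(15 deg) = 0.9659, sin(15 deg) = 0.2588
  joint[3] = (0.8730, -4.6446) + 11 * (0.9659, 0.2588) = (0.8730 + 10.6252, -4.6446 + 2.8470) = (11.4982, -1.7976)
End effector: (11.4982, -1.7976)

Answer: 11.4982 -1.7976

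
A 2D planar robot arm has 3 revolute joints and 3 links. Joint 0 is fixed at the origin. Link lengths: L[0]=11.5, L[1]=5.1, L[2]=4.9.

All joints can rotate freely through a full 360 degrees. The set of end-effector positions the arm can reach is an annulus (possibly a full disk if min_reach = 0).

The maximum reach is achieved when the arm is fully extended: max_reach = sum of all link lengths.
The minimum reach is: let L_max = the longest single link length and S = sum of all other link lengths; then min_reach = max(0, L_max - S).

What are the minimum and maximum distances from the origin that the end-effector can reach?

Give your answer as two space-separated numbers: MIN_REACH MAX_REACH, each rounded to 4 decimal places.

Answer: 1.5000 21.5000

Derivation:
Link lengths: [11.5, 5.1, 4.9]
max_reach = 11.5 + 5.1 + 4.9 = 21.5
L_max = max([11.5, 5.1, 4.9]) = 11.5
S (sum of others) = 21.5 - 11.5 = 10
min_reach = max(0, 11.5 - 10) = max(0, 1.5) = 1.5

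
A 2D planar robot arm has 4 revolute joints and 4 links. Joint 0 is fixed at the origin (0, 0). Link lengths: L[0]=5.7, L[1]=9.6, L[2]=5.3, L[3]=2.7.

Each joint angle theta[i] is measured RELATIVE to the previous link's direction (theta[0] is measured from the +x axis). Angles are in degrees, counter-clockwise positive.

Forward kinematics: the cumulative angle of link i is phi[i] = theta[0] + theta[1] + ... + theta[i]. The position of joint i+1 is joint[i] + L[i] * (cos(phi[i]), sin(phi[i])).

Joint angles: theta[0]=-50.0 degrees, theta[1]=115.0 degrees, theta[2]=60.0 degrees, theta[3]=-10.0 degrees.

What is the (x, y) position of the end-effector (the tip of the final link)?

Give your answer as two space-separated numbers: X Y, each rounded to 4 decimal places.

Answer: 3.5400 11.1226

Derivation:
joint[0] = (0.0000, 0.0000)  (base)
link 0: phi[0] = -50 = -50 deg
  cos(-50 deg) = 0.6428, sin(-50 deg) = -0.7660
  joint[1] = (0.0000, 0.0000) + 5.7 * (0.6428, -0.7660) = (0.0000 + 3.6639, 0.0000 + -4.3665) = (3.6639, -4.3665)
link 1: phi[1] = -50 + 115 = 65 deg
  cos(65 deg) = 0.4226, sin(65 deg) = 0.9063
  joint[2] = (3.6639, -4.3665) + 9.6 * (0.4226, 0.9063) = (3.6639 + 4.0571, -4.3665 + 8.7006) = (7.7210, 4.3341)
link 2: phi[2] = -50 + 115 + 60 = 125 deg
  cos(125 deg) = -0.5736, sin(125 deg) = 0.8192
  joint[3] = (7.7210, 4.3341) + 5.3 * (-0.5736, 0.8192) = (7.7210 + -3.0400, 4.3341 + 4.3415) = (4.6811, 8.6756)
link 3: phi[3] = -50 + 115 + 60 + -10 = 115 deg
  cos(115 deg) = -0.4226, sin(115 deg) = 0.9063
  joint[4] = (4.6811, 8.6756) + 2.7 * (-0.4226, 0.9063) = (4.6811 + -1.1411, 8.6756 + 2.4470) = (3.5400, 11.1226)
End effector: (3.5400, 11.1226)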